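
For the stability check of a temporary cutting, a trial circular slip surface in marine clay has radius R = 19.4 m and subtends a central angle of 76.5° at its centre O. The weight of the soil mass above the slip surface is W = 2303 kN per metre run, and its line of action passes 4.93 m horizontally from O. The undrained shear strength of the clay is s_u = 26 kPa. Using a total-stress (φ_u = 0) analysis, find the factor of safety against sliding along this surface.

Taking moments about the centre O, the resisting moment is provided by the undrained shear strength acting along the arc:
Arc length L_a = R·θ = 19.4·(76.5°·π/180) = 19.4·1.3352 = 25.90 m
M_R = s_u·L_a·R = 26·25.90·19.4 = 13065.2 kN·m/m
M_D = W·d = 2303·4.93 = 11353.8 kN·m/m
FS = M_R / M_D = 13065.2 / 11353.8 = 1.151

FS = 1.15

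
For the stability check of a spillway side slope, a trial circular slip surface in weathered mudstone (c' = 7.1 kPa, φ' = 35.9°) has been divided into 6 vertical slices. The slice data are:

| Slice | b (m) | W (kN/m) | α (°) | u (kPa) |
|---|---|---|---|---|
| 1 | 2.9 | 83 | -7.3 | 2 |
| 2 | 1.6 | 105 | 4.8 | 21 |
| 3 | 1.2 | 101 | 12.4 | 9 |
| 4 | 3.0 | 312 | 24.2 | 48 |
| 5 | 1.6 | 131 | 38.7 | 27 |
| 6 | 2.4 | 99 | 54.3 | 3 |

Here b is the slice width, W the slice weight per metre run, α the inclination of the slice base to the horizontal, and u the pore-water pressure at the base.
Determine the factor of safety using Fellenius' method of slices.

Ordinary method of slices: FS = Σ[c'·Δl_i + (W_i cosα_i − u_i·Δl_i)·tanφ'] / Σ W_i sinα_i, with Δl_i = b_i / cosα_i.
Slice 1: Δl = 2.9/cos(-7.3°) = 2.924 m; N'_1 = 83·cos(-7.3°) − 2·2.924 = 76.5; c'Δl = 20.76; W sinα = -10.5
Slice 2: Δl = 1.6/cos4.8° = 1.606 m; N'_2 = 105·cos4.8° − 21·1.606 = 70.9; c'Δl = 11.40; W sinα = 8.8
Slice 3: Δl = 1.2/cos12.4° = 1.229 m; N'_3 = 101·cos12.4° − 9·1.229 = 87.6; c'Δl = 8.72; W sinα = 21.7
Slice 4: Δl = 3.0/cos24.2° = 3.289 m; N'_4 = 312·cos24.2° − 48·3.289 = 126.7; c'Δl = 23.35; W sinα = 127.9
Slice 5: Δl = 1.6/cos38.7° = 2.050 m; N'_5 = 131·cos38.7° − 27·2.050 = 46.9; c'Δl = 14.56; W sinα = 81.9
Slice 6: Δl = 2.4/cos54.3° = 4.113 m; N'_6 = 99·cos54.3° − 3·4.113 = 45.4; c'Δl = 29.20; W sinα = 80.4
Σc'Δl = 108.0 kN/m; ΣN' = 454.0 kN/m; ΣW sinα = 310.1 kN/m
Resisting = 108.0 + 454.0·tan35.9° = 108.0 + 328.6 = 436.6 kN/m
FS = 436.6 / 310.1 = 1.408

FS = 1.41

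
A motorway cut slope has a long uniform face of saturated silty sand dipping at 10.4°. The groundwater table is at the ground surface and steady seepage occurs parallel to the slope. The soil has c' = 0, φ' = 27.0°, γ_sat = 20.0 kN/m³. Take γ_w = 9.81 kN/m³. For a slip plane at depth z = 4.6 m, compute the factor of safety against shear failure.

FS = 1.41

With seepage parallel to the slope and the water table at the surface, the effective normal stress on the slip plane uses the buoyant unit weight γ' = γ_sat − γ_w while the driving shear stress uses γ_sat:
FS = [c' + γ' z cos²β tanφ'] / [γ_sat z sinβ cosβ]
(For c' = 0 this reduces to FS = (γ'/γ_sat)·tanφ'/tanβ.)
γ' = 20.0 − 9.81 = 10.19 kN/m³
Numerator = 0.0 + 10.19·4.6·cos²10.4°·tan27.0° = 0.0 + 10.19·4.6·0.9674·0.5095 = 23.105 kPa
Denominator = 20.0·4.6·sin10.4°·cos10.4° = 20.0·4.6·0.1805·0.9836 = 16.335 kPa
FS = 23.105 / 16.335 = 1.414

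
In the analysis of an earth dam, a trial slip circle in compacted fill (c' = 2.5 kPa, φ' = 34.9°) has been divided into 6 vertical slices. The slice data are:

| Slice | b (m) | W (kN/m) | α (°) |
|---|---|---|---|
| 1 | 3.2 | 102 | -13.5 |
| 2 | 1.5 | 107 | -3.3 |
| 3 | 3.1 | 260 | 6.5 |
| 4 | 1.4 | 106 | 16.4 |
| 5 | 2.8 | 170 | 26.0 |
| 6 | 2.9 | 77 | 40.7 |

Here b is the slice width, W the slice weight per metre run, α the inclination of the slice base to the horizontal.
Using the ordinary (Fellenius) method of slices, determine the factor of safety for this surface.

Ordinary method of slices: FS = Σ[c'·Δl_i + (W_i cosα_i)·tanφ'] / Σ W_i sinα_i, with Δl_i = b_i / cosα_i.
Slice 1: Δl = 3.2/cos(-13.5°) = 3.291 m; N'_1 = 102·cos(-13.5°) = 99.2; c'Δl = 8.23; W sinα = -23.8
Slice 2: Δl = 1.5/cos(-3.3°) = 1.502 m; N'_2 = 107·cos(-3.3°) = 106.8; c'Δl = 3.76; W sinα = -6.2
Slice 3: Δl = 3.1/cos6.5° = 3.120 m; N'_3 = 260·cos6.5° = 258.3; c'Δl = 7.80; W sinα = 29.4
Slice 4: Δl = 1.4/cos16.4° = 1.459 m; N'_4 = 106·cos16.4° = 101.7; c'Δl = 3.65; W sinα = 29.9
Slice 5: Δl = 2.8/cos26.0° = 3.115 m; N'_5 = 170·cos26.0° = 152.8; c'Δl = 7.79; W sinα = 74.5
Slice 6: Δl = 2.9/cos40.7° = 3.825 m; N'_6 = 77·cos40.7° = 58.4; c'Δl = 9.56; W sinα = 50.2
Σc'Δl = 40.8 kN/m; ΣN' = 777.2 kN/m; ΣW sinα = 154.1 kN/m
Resisting = 40.8 + 777.2·tan34.9° = 40.8 + 542.2 = 583.0 kN/m
FS = 583.0 / 154.1 = 3.782

FS = 3.78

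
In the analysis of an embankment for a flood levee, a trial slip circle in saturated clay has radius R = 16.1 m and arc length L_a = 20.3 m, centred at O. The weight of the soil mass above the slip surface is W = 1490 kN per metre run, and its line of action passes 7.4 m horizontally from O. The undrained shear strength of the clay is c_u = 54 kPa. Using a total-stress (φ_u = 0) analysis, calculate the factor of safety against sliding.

FS = 1.60

Taking moments about the centre O, the resisting moment is provided by the undrained shear strength acting along the arc:
M_R = c_u·L_a·R = 54·20.30·16.1 = 17648.8 kN·m/m
M_D = W·d = 1490·7.4 = 11026.0 kN·m/m
FS = M_R / M_D = 17648.8 / 11026.0 = 1.601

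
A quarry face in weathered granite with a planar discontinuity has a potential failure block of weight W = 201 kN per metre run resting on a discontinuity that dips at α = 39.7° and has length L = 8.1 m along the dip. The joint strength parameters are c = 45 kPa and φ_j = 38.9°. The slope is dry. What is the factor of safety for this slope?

FS = 3.81

Resolving the block weight along and normal to the plane and applying the Mohr–Coulomb strength on the joint:
N' = W cosα = 201·cos39.7° = 154.6 kN/m
Driving force T = W sinα = 201·sin39.7° = 128.4 kN/m
Resisting force R = c·L + N'·tanφ_j = 45·8.1 + 154.6·tan38.9° = 364.5 + 124.8 = 489.3 kN/m
FS = R / T = 489.3 / 128.4 = 3.811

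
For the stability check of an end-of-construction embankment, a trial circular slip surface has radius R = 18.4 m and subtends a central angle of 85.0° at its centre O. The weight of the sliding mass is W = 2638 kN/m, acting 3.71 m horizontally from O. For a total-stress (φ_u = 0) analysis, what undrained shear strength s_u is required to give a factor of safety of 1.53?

FS = s_u·L_a·R / (W·d), so s_u = FS·W·d / (L_a·R).
Arc length L_a = R·θ = 18.4·(85.0°·π/180) = 18.4·1.4835 = 27.30 m
s_u = 1.53·2638·3.71 / (27.30·18.4) = 14974.1 / 502.26 = 29.81 kPa

s_u = 29.8 kPa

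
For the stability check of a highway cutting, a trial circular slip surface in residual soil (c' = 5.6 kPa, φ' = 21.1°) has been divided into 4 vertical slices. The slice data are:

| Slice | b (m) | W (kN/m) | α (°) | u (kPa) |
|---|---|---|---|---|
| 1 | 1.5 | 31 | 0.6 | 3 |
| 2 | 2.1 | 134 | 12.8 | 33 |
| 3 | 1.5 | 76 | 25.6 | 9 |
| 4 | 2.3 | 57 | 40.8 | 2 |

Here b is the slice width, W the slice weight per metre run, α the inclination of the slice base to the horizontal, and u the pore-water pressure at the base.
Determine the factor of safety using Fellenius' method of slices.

Ordinary method of slices: FS = Σ[c'·Δl_i + (W_i cosα_i − u_i·Δl_i)·tanφ'] / Σ W_i sinα_i, with Δl_i = b_i / cosα_i.
Slice 1: Δl = 1.5/cos0.6° = 1.500 m; N'_1 = 31·cos0.6° − 3·1.500 = 26.5; c'Δl = 8.40; W sinα = 0.3
Slice 2: Δl = 2.1/cos12.8° = 2.154 m; N'_2 = 134·cos12.8° − 33·2.154 = 59.6; c'Δl = 12.06; W sinα = 29.7
Slice 3: Δl = 1.5/cos25.6° = 1.663 m; N'_3 = 76·cos25.6° − 9·1.663 = 53.6; c'Δl = 9.31; W sinα = 32.8
Slice 4: Δl = 2.3/cos40.8° = 3.038 m; N'_4 = 57·cos40.8° − 2·3.038 = 37.1; c'Δl = 17.01; W sinα = 37.2
Σc'Δl = 46.8 kN/m; ΣN' = 176.7 kN/m; ΣW sinα = 100.1 kN/m
Resisting = 46.8 + 176.7·tan21.1° = 46.8 + 68.2 = 115.0 kN/m
FS = 115.0 / 100.1 = 1.149

FS = 1.15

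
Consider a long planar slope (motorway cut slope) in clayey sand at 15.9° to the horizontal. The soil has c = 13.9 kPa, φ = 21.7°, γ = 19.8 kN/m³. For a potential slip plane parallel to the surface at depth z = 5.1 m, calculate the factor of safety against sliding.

For an infinite slope with a slip plane parallel to the surface (no pore pressure): FS = [c + γz cos²β tanφ] / [γz sinβ cosβ].
γz = 19.8·5.1 = 100.98 kN/m²
Numerator = 13.9 + 100.98·cos²15.9°·tan21.7° = 13.9 + 100.98·0.9249·0.3979 = 51.069 kPa
Denominator = 100.98·sin15.9°·cos15.9° = 100.98·0.2740·0.9617 = 26.606 kPa
FS = 51.069 / 26.606 = 1.919

FS = 1.92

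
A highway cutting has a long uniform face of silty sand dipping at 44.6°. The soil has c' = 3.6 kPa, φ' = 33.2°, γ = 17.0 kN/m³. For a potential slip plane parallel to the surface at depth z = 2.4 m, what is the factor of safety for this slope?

For an infinite slope with a slip plane parallel to the surface (no pore pressure): FS = [c' + γz cos²β tanφ'] / [γz sinβ cosβ].
γz = 17.0·2.4 = 40.80 kN/m²
Numerator = 3.6 + 40.80·cos²44.6°·tan33.2° = 3.6 + 40.80·0.5070·0.6544 = 17.136 kPa
Denominator = 40.80·sin44.6°·cos44.6° = 40.80·0.7022·0.7120 = 20.398 kPa
FS = 17.136 / 20.398 = 0.840

FS = 0.84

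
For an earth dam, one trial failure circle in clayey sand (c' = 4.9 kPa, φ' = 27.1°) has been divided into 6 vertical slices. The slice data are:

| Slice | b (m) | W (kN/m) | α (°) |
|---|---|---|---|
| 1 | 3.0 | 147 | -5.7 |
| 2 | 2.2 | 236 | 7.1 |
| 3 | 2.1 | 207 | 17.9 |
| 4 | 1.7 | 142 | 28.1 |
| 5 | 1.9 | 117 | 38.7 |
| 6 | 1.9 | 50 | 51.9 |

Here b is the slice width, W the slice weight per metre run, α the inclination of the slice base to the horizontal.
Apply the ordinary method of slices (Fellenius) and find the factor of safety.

Ordinary method of slices: FS = Σ[c'·Δl_i + (W_i cosα_i)·tanφ'] / Σ W_i sinα_i, with Δl_i = b_i / cosα_i.
Slice 1: Δl = 3.0/cos(-5.7°) = 3.015 m; N'_1 = 147·cos(-5.7°) = 146.3; c'Δl = 14.77; W sinα = -14.6
Slice 2: Δl = 2.2/cos7.1° = 2.217 m; N'_2 = 236·cos7.1° = 234.2; c'Δl = 10.86; W sinα = 29.2
Slice 3: Δl = 2.1/cos17.9° = 2.207 m; N'_3 = 207·cos17.9° = 197.0; c'Δl = 10.81; W sinα = 63.6
Slice 4: Δl = 1.7/cos28.1° = 1.927 m; N'_4 = 142·cos28.1° = 125.3; c'Δl = 9.44; W sinα = 66.9
Slice 5: Δl = 1.9/cos38.7° = 2.435 m; N'_5 = 117·cos38.7° = 91.3; c'Δl = 11.93; W sinα = 73.2
Slice 6: Δl = 1.9/cos51.9° = 3.079 m; N'_6 = 50·cos51.9° = 30.9; c'Δl = 15.09; W sinα = 39.3
Σc'Δl = 72.9 kN/m; ΣN' = 824.9 kN/m; ΣW sinα = 257.6 kN/m
Resisting = 72.9 + 824.9·tan27.1° = 72.9 + 422.1 = 495.0 kN/m
FS = 495.0 / 257.6 = 1.922

FS = 1.92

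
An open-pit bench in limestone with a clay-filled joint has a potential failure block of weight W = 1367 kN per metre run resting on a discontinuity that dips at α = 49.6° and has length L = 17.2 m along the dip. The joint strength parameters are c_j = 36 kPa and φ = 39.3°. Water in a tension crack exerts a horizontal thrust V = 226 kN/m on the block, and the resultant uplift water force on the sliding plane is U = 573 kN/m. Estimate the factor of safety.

FS = 0.62

Resolving the block weight along and normal to the plane and applying the Mohr–Coulomb strength on the joint:
N' = W cosα − U − V sinα = 1367·cos49.6° − 573 − 226·sin49.6° = 140.9 kN/m
Driving force T = W sinα + V cosα = 1367·sin49.6° + 226·cos49.6° = 1187.5 kN/m
Resisting force R = c_j·L + N'·tanφ = 36·17.2 + 140.9·tan39.3° = 619.2 + 115.3 = 734.5 kN/m
FS = R / T = 734.5 / 1187.5 = 0.619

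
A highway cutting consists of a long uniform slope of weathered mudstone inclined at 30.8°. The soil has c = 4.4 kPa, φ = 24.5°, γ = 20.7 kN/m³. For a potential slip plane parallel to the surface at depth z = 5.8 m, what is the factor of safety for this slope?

FS = 0.85

For an infinite slope with a slip plane parallel to the surface (no pore pressure): FS = [c + γz cos²β tanφ] / [γz sinβ cosβ].
γz = 20.7·5.8 = 120.06 kN/m²
Numerator = 4.4 + 120.06·cos²30.8°·tan24.5° = 4.4 + 120.06·0.7378·0.4557 = 44.769 kPa
Denominator = 120.06·sin30.8°·cos30.8° = 120.06·0.5120·0.8590 = 52.805 kPa
FS = 44.769 / 52.805 = 0.848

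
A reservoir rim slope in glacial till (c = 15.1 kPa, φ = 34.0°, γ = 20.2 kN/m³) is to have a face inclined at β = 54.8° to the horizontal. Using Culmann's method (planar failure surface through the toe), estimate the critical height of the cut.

H_c = 31.08 m

Culmann's analysis gives the critical failure plane at α_cr = (β + φ)/2 = (54.8 + 34.0)/2 = 44.4°, and the critical height
H_c = (4c/γ) · sinβ cosφ / [1 − cos(β − φ)]
    = (4·15.1/20.2) · sin54.8°·cos34.0° / [1 − cos(20.8°)]
    = 2.990 · 0.8171·0.8290 / [1 − 0.9348]
    = 2.990 · 0.6774 / 0.0652
    = 31.08 m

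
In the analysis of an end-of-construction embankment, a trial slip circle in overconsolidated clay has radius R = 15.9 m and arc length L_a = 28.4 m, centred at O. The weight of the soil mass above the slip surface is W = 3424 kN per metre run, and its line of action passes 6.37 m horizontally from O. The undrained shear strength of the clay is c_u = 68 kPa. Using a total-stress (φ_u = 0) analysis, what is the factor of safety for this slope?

Taking moments about the centre O, the resisting moment is provided by the undrained shear strength acting along the arc:
M_R = c_u·L_a·R = 68·28.40·15.9 = 30706.1 kN·m/m
M_D = W·d = 3424·6.37 = 21810.9 kN·m/m
FS = M_R / M_D = 30706.1 / 21810.9 = 1.408

FS = 1.41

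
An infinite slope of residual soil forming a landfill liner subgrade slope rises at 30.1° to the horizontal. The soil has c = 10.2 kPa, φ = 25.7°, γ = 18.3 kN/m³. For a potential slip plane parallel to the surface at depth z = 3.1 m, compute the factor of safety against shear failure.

For an infinite slope with a slip plane parallel to the surface (no pore pressure): FS = [c + γz cos²β tanφ] / [γz sinβ cosβ].
γz = 18.3·3.1 = 56.73 kN/m²
Numerator = 10.2 + 56.73·cos²30.1°·tan25.7° = 10.2 + 56.73·0.7485·0.4813 = 30.635 kPa
Denominator = 56.73·sin30.1°·cos30.1° = 56.73·0.5015·0.8652 = 24.614 kPa
FS = 30.635 / 24.614 = 1.245

FS = 1.24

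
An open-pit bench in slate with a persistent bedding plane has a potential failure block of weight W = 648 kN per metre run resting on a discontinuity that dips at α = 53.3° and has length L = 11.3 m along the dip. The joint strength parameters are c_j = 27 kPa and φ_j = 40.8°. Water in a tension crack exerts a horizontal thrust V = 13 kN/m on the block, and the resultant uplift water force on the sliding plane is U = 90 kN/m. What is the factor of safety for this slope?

FS = 1.05

Resolving the block weight along and normal to the plane and applying the Mohr–Coulomb strength on the joint:
N' = W cosα − U − V sinα = 648·cos53.3° − 90 − 13·sin53.3° = 286.8 kN/m
Driving force T = W sinα + V cosα = 648·sin53.3° + 13·cos53.3° = 527.3 kN/m
Resisting force R = c_j·L + N'·tanφ_j = 27·11.3 + 286.8·tan40.8° = 305.1 + 247.6 = 552.7 kN/m
FS = R / T = 552.7 / 527.3 = 1.048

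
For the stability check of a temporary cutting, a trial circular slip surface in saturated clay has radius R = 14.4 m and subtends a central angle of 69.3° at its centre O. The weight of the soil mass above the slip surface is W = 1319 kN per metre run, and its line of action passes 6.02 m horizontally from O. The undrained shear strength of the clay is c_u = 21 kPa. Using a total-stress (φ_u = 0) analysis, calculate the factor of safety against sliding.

FS = 0.66

Taking moments about the centre O, the resisting moment is provided by the undrained shear strength acting along the arc:
Arc length L_a = R·θ = 14.4·(69.3°·π/180) = 14.4·1.2095 = 17.42 m
M_R = c_u·L_a·R = 21·17.42·14.4 = 5266.9 kN·m/m
M_D = W·d = 1319·6.02 = 7940.4 kN·m/m
FS = M_R / M_D = 5266.9 / 7940.4 = 0.663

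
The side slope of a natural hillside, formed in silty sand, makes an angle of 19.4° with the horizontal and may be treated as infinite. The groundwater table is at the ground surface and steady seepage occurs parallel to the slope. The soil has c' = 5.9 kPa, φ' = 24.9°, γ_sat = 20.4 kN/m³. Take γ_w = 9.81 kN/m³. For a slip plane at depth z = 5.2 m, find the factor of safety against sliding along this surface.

With seepage parallel to the slope and the water table at the surface, the effective normal stress on the slip plane uses the buoyant unit weight γ' = γ_sat − γ_w while the driving shear stress uses γ_sat:
FS = [c' + γ' z cos²β tanφ'] / [γ_sat z sinβ cosβ]
γ' = 20.4 − 9.81 = 10.59 kN/m³
Numerator = 5.9 + 10.59·5.2·cos²19.4°·tan24.9° = 5.9 + 10.59·5.2·0.8897·0.4642 = 28.641 kPa
Denominator = 20.4·5.2·sin19.4°·cos19.4° = 20.4·5.2·0.3322·0.9432 = 33.235 kPa
FS = 28.641 / 33.235 = 0.862

FS = 0.86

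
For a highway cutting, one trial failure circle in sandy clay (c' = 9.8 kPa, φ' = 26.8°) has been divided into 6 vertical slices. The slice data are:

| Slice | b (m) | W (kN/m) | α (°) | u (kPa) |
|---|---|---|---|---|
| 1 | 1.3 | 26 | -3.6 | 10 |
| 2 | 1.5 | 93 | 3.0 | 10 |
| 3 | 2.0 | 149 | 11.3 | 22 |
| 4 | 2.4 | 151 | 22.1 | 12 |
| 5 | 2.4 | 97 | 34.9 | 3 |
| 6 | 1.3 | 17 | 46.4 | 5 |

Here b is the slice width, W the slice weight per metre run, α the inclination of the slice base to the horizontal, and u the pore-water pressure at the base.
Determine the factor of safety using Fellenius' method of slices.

Ordinary method of slices: FS = Σ[c'·Δl_i + (W_i cosα_i − u_i·Δl_i)·tanφ'] / Σ W_i sinα_i, with Δl_i = b_i / cosα_i.
Slice 1: Δl = 1.3/cos(-3.6°) = 1.303 m; N'_1 = 26·cos(-3.6°) − 10·1.303 = 12.9; c'Δl = 12.77; W sinα = -1.6
Slice 2: Δl = 1.5/cos3.0° = 1.502 m; N'_2 = 93·cos3.0° − 10·1.502 = 77.9; c'Δl = 14.72; W sinα = 4.9
Slice 3: Δl = 2.0/cos11.3° = 2.040 m; N'_3 = 149·cos11.3° − 22·2.040 = 101.2; c'Δl = 19.99; W sinα = 29.2
Slice 4: Δl = 2.4/cos22.1° = 2.590 m; N'_4 = 151·cos22.1° − 12·2.590 = 108.8; c'Δl = 25.39; W sinα = 56.8
Slice 5: Δl = 2.4/cos34.9° = 2.926 m; N'_5 = 97·cos34.9° − 3·2.926 = 70.8; c'Δl = 28.68; W sinα = 55.5
Slice 6: Δl = 1.3/cos46.4° = 1.885 m; N'_6 = 17·cos46.4° − 5·1.885 = 2.3; c'Δl = 18.47; W sinα = 12.3
Σc'Δl = 120.0 kN/m; ΣN' = 373.9 kN/m; ΣW sinα = 157.0 kN/m
Resisting = 120.0 + 373.9·tan26.8° = 120.0 + 188.9 = 308.9 kN/m
FS = 308.9 / 157.0 = 1.967

FS = 1.97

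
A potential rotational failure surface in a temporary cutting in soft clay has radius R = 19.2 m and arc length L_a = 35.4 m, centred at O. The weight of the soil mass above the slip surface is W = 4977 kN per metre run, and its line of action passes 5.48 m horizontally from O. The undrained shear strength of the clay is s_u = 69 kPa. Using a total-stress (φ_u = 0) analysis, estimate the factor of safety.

Taking moments about the centre O, the resisting moment is provided by the undrained shear strength acting along the arc:
M_R = s_u·L_a·R = 69·35.40·19.2 = 46897.9 kN·m/m
M_D = W·d = 4977·5.48 = 27274.0 kN·m/m
FS = M_R / M_D = 46897.9 / 27274.0 = 1.720

FS = 1.72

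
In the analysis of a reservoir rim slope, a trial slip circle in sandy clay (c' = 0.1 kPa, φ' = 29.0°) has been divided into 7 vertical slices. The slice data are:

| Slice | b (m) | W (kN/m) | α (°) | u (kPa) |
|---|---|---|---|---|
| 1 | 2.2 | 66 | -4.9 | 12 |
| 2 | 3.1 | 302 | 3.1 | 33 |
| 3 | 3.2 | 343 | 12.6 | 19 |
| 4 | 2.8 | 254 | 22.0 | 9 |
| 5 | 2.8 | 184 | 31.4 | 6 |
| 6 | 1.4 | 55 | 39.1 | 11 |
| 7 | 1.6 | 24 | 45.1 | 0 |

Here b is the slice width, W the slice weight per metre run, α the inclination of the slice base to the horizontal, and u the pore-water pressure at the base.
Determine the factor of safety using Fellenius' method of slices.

Ordinary method of slices: FS = Σ[c'·Δl_i + (W_i cosα_i − u_i·Δl_i)·tanφ'] / Σ W_i sinα_i, with Δl_i = b_i / cosα_i.
Slice 1: Δl = 2.2/cos(-4.9°) = 2.208 m; N'_1 = 66·cos(-4.9°) − 12·2.208 = 39.3; c'Δl = 0.22; W sinα = -5.6
Slice 2: Δl = 3.1/cos3.1° = 3.105 m; N'_2 = 302·cos3.1° − 33·3.105 = 199.1; c'Δl = 0.31; W sinα = 16.3
Slice 3: Δl = 3.2/cos12.6° = 3.279 m; N'_3 = 343·cos12.6° − 19·3.279 = 272.4; c'Δl = 0.33; W sinα = 74.8
Slice 4: Δl = 2.8/cos22.0° = 3.020 m; N'_4 = 254·cos22.0° − 9·3.020 = 208.3; c'Δl = 0.30; W sinα = 95.2
Slice 5: Δl = 2.8/cos31.4° = 3.280 m; N'_5 = 184·cos31.4° − 6·3.280 = 137.4; c'Δl = 0.33; W sinα = 95.9
Slice 6: Δl = 1.4/cos39.1° = 1.804 m; N'_6 = 55·cos39.1° − 11·1.804 = 22.8; c'Δl = 0.18; W sinα = 34.7
Slice 7: Δl = 1.6/cos45.1° = 2.267 m; N'_7 = 24·cos45.1° − 0·2.267 = 16.9; c'Δl = 0.23; W sinα = 17.0
Σc'Δl = 1.9 kN/m; ΣN' = 896.3 kN/m; ΣW sinα = 328.2 kN/m
Resisting = 1.9 + 896.3·tan29.0° = 1.9 + 496.8 = 498.7 kN/m
FS = 498.7 / 328.2 = 1.519

FS = 1.52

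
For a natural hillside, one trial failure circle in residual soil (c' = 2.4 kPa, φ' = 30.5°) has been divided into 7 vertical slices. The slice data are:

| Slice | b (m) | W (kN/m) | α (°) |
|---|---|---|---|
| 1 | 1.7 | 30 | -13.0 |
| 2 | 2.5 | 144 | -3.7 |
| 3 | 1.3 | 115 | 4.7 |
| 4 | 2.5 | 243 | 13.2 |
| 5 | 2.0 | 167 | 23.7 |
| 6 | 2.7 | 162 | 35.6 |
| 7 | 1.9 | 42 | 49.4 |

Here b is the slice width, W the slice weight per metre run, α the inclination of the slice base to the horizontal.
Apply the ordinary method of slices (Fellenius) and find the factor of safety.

Ordinary method of slices: FS = Σ[c'·Δl_i + (W_i cosα_i)·tanφ'] / Σ W_i sinα_i, with Δl_i = b_i / cosα_i.
Slice 1: Δl = 1.7/cos(-13.0°) = 1.745 m; N'_1 = 30·cos(-13.0°) = 29.2; c'Δl = 4.19; W sinα = -6.7
Slice 2: Δl = 2.5/cos(-3.7°) = 2.505 m; N'_2 = 144·cos(-3.7°) = 143.7; c'Δl = 6.01; W sinα = -9.3
Slice 3: Δl = 1.3/cos4.7° = 1.304 m; N'_3 = 115·cos4.7° = 114.6; c'Δl = 3.13; W sinα = 9.4
Slice 4: Δl = 2.5/cos13.2° = 2.568 m; N'_4 = 243·cos13.2° = 236.6; c'Δl = 6.16; W sinα = 55.5
Slice 5: Δl = 2.0/cos23.7° = 2.184 m; N'_5 = 167·cos23.7° = 152.9; c'Δl = 5.24; W sinα = 67.1
Slice 6: Δl = 2.7/cos35.6° = 3.321 m; N'_6 = 162·cos35.6° = 131.7; c'Δl = 7.97; W sinα = 94.3
Slice 7: Δl = 1.9/cos49.4° = 2.920 m; N'_7 = 42·cos49.4° = 27.3; c'Δl = 7.01; W sinα = 31.9
Σc'Δl = 39.7 kN/m; ΣN' = 836.1 kN/m; ΣW sinα = 242.2 kN/m
Resisting = 39.7 + 836.1·tan30.5° = 39.7 + 492.5 = 532.2 kN/m
FS = 532.2 / 242.2 = 2.197

FS = 2.20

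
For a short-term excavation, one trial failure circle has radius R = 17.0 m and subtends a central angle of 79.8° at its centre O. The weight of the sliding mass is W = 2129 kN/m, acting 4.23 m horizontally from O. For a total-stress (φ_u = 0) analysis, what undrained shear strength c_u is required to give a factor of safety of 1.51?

FS = c_u·L_a·R / (W·d), so c_u = FS·W·d / (L_a·R).
Arc length L_a = R·θ = 17.0·(79.8°·π/180) = 17.0·1.3928 = 23.68 m
c_u = 1.51·2129·4.23 / (23.68·17.0) = 13598.6 / 402.51 = 33.78 kPa

c_u = 33.8 kPa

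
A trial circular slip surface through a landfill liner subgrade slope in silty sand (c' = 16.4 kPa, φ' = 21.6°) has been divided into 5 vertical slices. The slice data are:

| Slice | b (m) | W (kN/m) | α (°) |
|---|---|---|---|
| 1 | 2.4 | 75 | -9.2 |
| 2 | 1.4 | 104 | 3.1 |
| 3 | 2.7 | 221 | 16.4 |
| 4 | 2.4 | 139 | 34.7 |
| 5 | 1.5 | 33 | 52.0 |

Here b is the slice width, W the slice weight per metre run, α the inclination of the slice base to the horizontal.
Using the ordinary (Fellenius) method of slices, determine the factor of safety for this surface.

Ordinary method of slices: FS = Σ[c'·Δl_i + (W_i cosα_i)·tanφ'] / Σ W_i sinα_i, with Δl_i = b_i / cosα_i.
Slice 1: Δl = 2.4/cos(-9.2°) = 2.431 m; N'_1 = 75·cos(-9.2°) = 74.0; c'Δl = 39.87; W sinα = -12.0
Slice 2: Δl = 1.4/cos3.1° = 1.402 m; N'_2 = 104·cos3.1° = 103.8; c'Δl = 22.99; W sinα = 5.6
Slice 3: Δl = 2.7/cos16.4° = 2.815 m; N'_3 = 221·cos16.4° = 212.0; c'Δl = 46.16; W sinα = 62.4
Slice 4: Δl = 2.4/cos34.7° = 2.919 m; N'_4 = 139·cos34.7° = 114.3; c'Δl = 47.87; W sinα = 79.1
Slice 5: Δl = 1.5/cos52.0° = 2.436 m; N'_5 = 33·cos52.0° = 20.3; c'Δl = 39.96; W sinα = 26.0
Σc'Δl = 196.9 kN/m; ΣN' = 524.5 kN/m; ΣW sinα = 161.2 kN/m
Resisting = 196.9 + 524.5·tan21.6° = 196.9 + 207.7 = 404.5 kN/m
FS = 404.5 / 161.2 = 2.510

FS = 2.51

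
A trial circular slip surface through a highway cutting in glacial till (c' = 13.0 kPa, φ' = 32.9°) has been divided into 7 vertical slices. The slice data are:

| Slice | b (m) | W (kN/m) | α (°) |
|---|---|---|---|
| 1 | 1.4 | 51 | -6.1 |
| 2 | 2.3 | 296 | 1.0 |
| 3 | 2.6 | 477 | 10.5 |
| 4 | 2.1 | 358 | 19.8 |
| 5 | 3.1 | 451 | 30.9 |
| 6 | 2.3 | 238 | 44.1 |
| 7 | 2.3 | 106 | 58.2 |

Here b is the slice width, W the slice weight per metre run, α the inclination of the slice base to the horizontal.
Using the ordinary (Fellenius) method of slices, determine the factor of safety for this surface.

FS = 2.01

Ordinary method of slices: FS = Σ[c'·Δl_i + (W_i cosα_i)·tanφ'] / Σ W_i sinα_i, with Δl_i = b_i / cosα_i.
Slice 1: Δl = 1.4/cos(-6.1°) = 1.408 m; N'_1 = 51·cos(-6.1°) = 50.7; c'Δl = 18.30; W sinα = -5.4
Slice 2: Δl = 2.3/cos1.0° = 2.300 m; N'_2 = 296·cos1.0° = 296.0; c'Δl = 29.90; W sinα = 5.2
Slice 3: Δl = 2.6/cos10.5° = 2.644 m; N'_3 = 477·cos10.5° = 469.0; c'Δl = 34.38; W sinα = 86.9
Slice 4: Δl = 2.1/cos19.8° = 2.232 m; N'_4 = 358·cos19.8° = 336.8; c'Δl = 29.02; W sinα = 121.3
Slice 5: Δl = 3.1/cos30.9° = 3.613 m; N'_5 = 451·cos30.9° = 387.0; c'Δl = 46.97; W sinα = 231.6
Slice 6: Δl = 2.3/cos44.1° = 3.203 m; N'_6 = 238·cos44.1° = 170.9; c'Δl = 41.64; W sinα = 165.6
Slice 7: Δl = 2.3/cos58.2° = 4.365 m; N'_7 = 106·cos58.2° = 55.9; c'Δl = 56.74; W sinα = 90.1
Σc'Δl = 256.9 kN/m; ΣN' = 1766.3 kN/m; ΣW sinα = 695.3 kN/m
Resisting = 256.9 + 1766.3·tan32.9° = 256.9 + 1142.7 = 1399.6 kN/m
FS = 1399.6 / 695.3 = 2.013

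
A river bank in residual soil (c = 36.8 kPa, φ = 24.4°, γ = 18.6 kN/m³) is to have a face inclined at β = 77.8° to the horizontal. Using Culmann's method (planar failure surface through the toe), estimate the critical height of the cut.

Culmann's analysis gives the critical failure plane at α_cr = (β + φ)/2 = (77.8 + 24.4)/2 = 51.1°, and the critical height
H_c = (4c/γ) · sinβ cosφ / [1 − cos(β − φ)]
    = (4·36.8/18.6) · sin77.8°·cos24.4° / [1 − cos(53.4°)]
    = 7.914 · 0.9774·0.9107 / [1 − 0.5962]
    = 7.914 · 0.8901 / 0.4038
    = 17.45 m

H_c = 17.45 m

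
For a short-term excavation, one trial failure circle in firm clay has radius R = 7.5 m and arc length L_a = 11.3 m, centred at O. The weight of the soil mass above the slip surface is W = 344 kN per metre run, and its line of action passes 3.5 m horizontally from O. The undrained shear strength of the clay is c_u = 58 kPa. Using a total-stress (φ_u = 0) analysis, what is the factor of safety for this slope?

FS = 4.08

Taking moments about the centre O, the resisting moment is provided by the undrained shear strength acting along the arc:
M_R = c_u·L_a·R = 58·11.30·7.5 = 4915.5 kN·m/m
M_D = W·d = 344·3.5 = 1204.0 kN·m/m
FS = M_R / M_D = 4915.5 / 1204.0 = 4.083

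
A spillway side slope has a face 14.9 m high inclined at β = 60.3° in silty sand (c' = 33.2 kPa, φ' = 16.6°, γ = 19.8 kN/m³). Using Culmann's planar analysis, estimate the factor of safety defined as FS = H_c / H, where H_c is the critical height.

FS = 1.35

H_c = (4c'/γ) · sinβ cosφ' / [1 − cos(β − φ')]
    = (4·33.2/19.8) · sin60.3°·cos16.6° / [1 − cos43.7°]
    = 6.707 · 0.8324 / 0.2770 = 20.15 m
FS = H_c / H = 20.15 / 14.9 = 1.353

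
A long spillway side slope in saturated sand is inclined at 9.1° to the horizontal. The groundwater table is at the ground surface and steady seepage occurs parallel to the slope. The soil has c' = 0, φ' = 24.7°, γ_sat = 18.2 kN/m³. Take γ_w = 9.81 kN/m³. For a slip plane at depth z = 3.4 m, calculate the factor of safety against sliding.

With seepage parallel to the slope and the water table at the surface, the effective normal stress on the slip plane uses the buoyant unit weight γ' = γ_sat − γ_w while the driving shear stress uses γ_sat:
FS = [c' + γ' z cos²β tanφ'] / [γ_sat z sinβ cosβ]
(For c' = 0 this reduces to FS = (γ'/γ_sat)·tanφ'/tanβ.)
γ' = 18.2 − 9.81 = 8.39 kN/m³
Numerator = 0.0 + 8.39·3.4·cos²9.1°·tan24.7° = 0.0 + 8.39·3.4·0.9750·0.4599 = 12.792 kPa
Denominator = 18.2·3.4·sin9.1°·cos9.1° = 18.2·3.4·0.1582·0.9874 = 9.664 kPa
FS = 12.792 / 9.664 = 1.324

FS = 1.32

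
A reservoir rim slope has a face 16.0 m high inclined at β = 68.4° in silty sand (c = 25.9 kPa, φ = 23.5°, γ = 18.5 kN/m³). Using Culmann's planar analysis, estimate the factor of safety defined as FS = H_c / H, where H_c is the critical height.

FS = 1.02

H_c = (4c/γ) · sinβ cosφ / [1 − cos(β − φ)]
    = (4·25.9/18.5) · sin68.4°·cos23.5° / [1 − cos44.9°]
    = 5.600 · 0.8527 / 0.2917 = 16.37 m
FS = H_c / H = 16.37 / 16.0 = 1.023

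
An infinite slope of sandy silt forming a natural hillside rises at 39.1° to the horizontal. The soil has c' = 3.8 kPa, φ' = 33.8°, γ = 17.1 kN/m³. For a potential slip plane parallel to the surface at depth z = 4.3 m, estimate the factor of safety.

For an infinite slope with a slip plane parallel to the surface (no pore pressure): FS = [c' + γz cos²β tanφ'] / [γz sinβ cosβ].
γz = 17.1·4.3 = 73.53 kN/m²
Numerator = 3.8 + 73.53·cos²39.1°·tan33.8° = 3.8 + 73.53·0.6022·0.6694 = 33.445 kPa
Denominator = 73.53·sin39.1°·cos39.1° = 73.53·0.6307·0.7760 = 35.988 kPa
FS = 33.445 / 35.988 = 0.929

FS = 0.93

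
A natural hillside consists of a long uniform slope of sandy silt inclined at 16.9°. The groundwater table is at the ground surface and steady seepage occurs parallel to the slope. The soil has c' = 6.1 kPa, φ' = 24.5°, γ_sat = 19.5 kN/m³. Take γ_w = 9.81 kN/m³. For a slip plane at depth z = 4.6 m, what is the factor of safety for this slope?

FS = 0.99

With seepage parallel to the slope and the water table at the surface, the effective normal stress on the slip plane uses the buoyant unit weight γ' = γ_sat − γ_w while the driving shear stress uses γ_sat:
FS = [c' + γ' z cos²β tanφ'] / [γ_sat z sinβ cosβ]
γ' = 19.5 − 9.81 = 9.69 kN/m³
Numerator = 6.1 + 9.69·4.6·cos²16.9°·tan24.5° = 6.1 + 9.69·4.6·0.9155·0.4557 = 24.697 kPa
Denominator = 19.5·4.6·sin16.9°·cos16.9° = 19.5·4.6·0.2907·0.9568 = 24.950 kPa
FS = 24.697 / 24.950 = 0.990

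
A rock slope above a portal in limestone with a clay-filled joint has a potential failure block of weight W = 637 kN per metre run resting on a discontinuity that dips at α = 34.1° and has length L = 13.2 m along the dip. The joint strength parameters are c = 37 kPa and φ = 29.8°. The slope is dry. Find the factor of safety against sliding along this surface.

Resolving the block weight along and normal to the plane and applying the Mohr–Coulomb strength on the joint:
N' = W cosα = 637·cos34.1° = 527.5 kN/m
Driving force T = W sinα = 637·sin34.1° = 357.1 kN/m
Resisting force R = c·L + N'·tanφ = 37·13.2 + 527.5·tan29.8° = 488.4 + 302.1 = 790.5 kN/m
FS = R / T = 790.5 / 357.1 = 2.213

FS = 2.21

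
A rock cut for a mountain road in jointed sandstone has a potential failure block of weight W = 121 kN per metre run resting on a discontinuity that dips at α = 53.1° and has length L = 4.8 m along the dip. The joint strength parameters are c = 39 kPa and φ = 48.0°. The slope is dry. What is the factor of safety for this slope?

Resolving the block weight along and normal to the plane and applying the Mohr–Coulomb strength on the joint:
N' = W cosα = 121·cos53.1° = 72.7 kN/m
Driving force T = W sinα = 121·sin53.1° = 96.8 kN/m
Resisting force R = c·L + N'·tanφ = 39·4.8 + 72.7·tan48.0° = 187.2 + 80.7 = 267.9 kN/m
FS = R / T = 267.9 / 96.8 = 2.769

FS = 2.77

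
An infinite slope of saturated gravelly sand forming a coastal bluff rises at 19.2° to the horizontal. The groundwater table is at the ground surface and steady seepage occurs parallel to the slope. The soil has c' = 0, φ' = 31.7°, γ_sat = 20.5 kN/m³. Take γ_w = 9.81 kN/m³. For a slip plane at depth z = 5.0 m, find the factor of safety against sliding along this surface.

FS = 0.92

With seepage parallel to the slope and the water table at the surface, the effective normal stress on the slip plane uses the buoyant unit weight γ' = γ_sat − γ_w while the driving shear stress uses γ_sat:
FS = [c' + γ' z cos²β tanφ'] / [γ_sat z sinβ cosβ]
(For c' = 0 this reduces to FS = (γ'/γ_sat)·tanφ'/tanβ.)
γ' = 20.5 − 9.81 = 10.69 kN/m³
Numerator = 0.0 + 10.69·5.0·cos²19.2°·tan31.7° = 0.0 + 10.69·5.0·0.8918·0.6176 = 29.441 kPa
Denominator = 20.5·5.0·sin19.2°·cos19.2° = 20.5·5.0·0.3289·0.9444 = 31.834 kPa
FS = 29.441 / 31.834 = 0.925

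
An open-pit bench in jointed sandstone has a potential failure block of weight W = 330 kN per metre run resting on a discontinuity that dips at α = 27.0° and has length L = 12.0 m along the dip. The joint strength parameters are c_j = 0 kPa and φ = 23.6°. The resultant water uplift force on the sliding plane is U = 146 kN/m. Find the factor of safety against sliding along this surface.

Resolving the block weight along and normal to the plane and applying the Mohr–Coulomb strength on the joint:
N' = W cosα − U = 330·cos27.0° − 146 = 148.0 kN/m
Driving force T = W sinα = 330·sin27.0° = 149.8 kN/m
Resisting force R = c_j·L + N'·tanφ = 0·12.0 + 148.0·tan23.6° = 0.0 + 64.7 = 64.7 kN/m
FS = R / T = 64.7 / 149.8 = 0.432

FS = 0.43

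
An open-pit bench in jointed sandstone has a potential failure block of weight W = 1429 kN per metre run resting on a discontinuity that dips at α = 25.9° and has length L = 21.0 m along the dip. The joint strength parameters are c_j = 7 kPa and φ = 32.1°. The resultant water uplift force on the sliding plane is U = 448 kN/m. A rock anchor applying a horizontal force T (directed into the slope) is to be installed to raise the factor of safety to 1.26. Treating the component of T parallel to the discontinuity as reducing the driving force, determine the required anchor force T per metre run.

Resolving forces along and normal to the sliding plane, with the horizontal anchor force T adding T·sinα to the effective normal force and T·cosα acting up the plane against the driving force:
FS = [c_jL + (W cosα − U + T sinα) tanφ] / [W sinα − T cosα]
Without the anchor: N' = 837.5 kN/m, driving T_d = 624.2 kN/m, resisting R = 7·21.0 + 837.5·tan32.1° = 672.3 kN/m, FS = 1.08.
Setting FS = 1.26 and solving for T:
1.26·(624.2 − T cos25.9°) = 672.3 + T sin25.9°·tan32.1°
T·(sin25.9°·tan32.1° + 1.26·cos25.9°) = 1.26·624.2 − 672.3
T·(0.4368·0.6273 + 1.26·0.8996) = 786.5 − 672.3 = 114.1
T·1.4074 = 114.1
T = 81.1 kN/m

T = 81 kN/m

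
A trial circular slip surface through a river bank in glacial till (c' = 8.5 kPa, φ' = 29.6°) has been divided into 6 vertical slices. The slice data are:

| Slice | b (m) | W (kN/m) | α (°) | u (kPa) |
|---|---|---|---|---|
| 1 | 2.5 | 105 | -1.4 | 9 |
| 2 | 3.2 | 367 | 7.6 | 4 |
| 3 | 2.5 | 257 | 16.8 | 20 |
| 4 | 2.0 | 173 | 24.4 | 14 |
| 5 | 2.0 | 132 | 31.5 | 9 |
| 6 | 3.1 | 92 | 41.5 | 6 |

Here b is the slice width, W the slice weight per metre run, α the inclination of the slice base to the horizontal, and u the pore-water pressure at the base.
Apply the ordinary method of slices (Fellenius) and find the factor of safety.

FS = 2.02

Ordinary method of slices: FS = Σ[c'·Δl_i + (W_i cosα_i − u_i·Δl_i)·tanφ'] / Σ W_i sinα_i, with Δl_i = b_i / cosα_i.
Slice 1: Δl = 2.5/cos(-1.4°) = 2.501 m; N'_1 = 105·cos(-1.4°) − 9·2.501 = 82.5; c'Δl = 21.26; W sinα = -2.6
Slice 2: Δl = 3.2/cos7.6° = 3.228 m; N'_2 = 367·cos7.6° − 4·3.228 = 350.9; c'Δl = 27.44; W sinα = 48.5
Slice 3: Δl = 2.5/cos16.8° = 2.611 m; N'_3 = 257·cos16.8° − 20·2.611 = 193.8; c'Δl = 22.20; W sinα = 74.3
Slice 4: Δl = 2.0/cos24.4° = 2.196 m; N'_4 = 173·cos24.4° − 14·2.196 = 126.8; c'Δl = 18.67; W sinα = 71.5
Slice 5: Δl = 2.0/cos31.5° = 2.346 m; N'_5 = 132·cos31.5° − 9·2.346 = 91.4; c'Δl = 19.94; W sinα = 69.0
Slice 6: Δl = 3.1/cos41.5° = 4.139 m; N'_6 = 92·cos41.5° − 6·4.139 = 44.1; c'Δl = 35.18; W sinα = 61.0
Σc'Δl = 144.7 kN/m; ΣN' = 889.4 kN/m; ΣW sinα = 321.7 kN/m
Resisting = 144.7 + 889.4·tan29.6° = 144.7 + 505.3 = 650.0 kN/m
FS = 650.0 / 321.7 = 2.021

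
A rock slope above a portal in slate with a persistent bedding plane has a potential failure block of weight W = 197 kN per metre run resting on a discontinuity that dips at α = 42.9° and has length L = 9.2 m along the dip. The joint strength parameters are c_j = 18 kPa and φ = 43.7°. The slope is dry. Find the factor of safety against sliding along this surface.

Resolving the block weight along and normal to the plane and applying the Mohr–Coulomb strength on the joint:
N' = W cosα = 197·cos42.9° = 144.3 kN/m
Driving force T = W sinα = 197·sin42.9° = 134.1 kN/m
Resisting force R = c_j·L + N'·tanφ = 18·9.2 + 144.3·tan43.7° = 165.6 + 137.9 = 303.5 kN/m
FS = R / T = 303.5 / 134.1 = 2.263

FS = 2.26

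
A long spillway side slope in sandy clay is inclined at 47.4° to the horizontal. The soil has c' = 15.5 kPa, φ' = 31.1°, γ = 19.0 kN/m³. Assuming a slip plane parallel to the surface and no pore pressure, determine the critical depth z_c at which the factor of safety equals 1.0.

Setting FS = 1.00 in FS = [c' + γz cos²β tanφ'] / [γz sinβ cosβ] and solving for z:
z = c' / [γ cosβ (FS·sinβ − cosβ·tanφ')]
  = 15.5 / [19.0·cos47.4°·(1.00·sin47.4° − cos47.4°·tan31.1°)]
  = 15.5 / [19.0·0.6769·(1.00·0.7361 − 0.6769·0.6032)]
  = 15.5 / 4.2155 = 3.677 m

z_c = 3.68 m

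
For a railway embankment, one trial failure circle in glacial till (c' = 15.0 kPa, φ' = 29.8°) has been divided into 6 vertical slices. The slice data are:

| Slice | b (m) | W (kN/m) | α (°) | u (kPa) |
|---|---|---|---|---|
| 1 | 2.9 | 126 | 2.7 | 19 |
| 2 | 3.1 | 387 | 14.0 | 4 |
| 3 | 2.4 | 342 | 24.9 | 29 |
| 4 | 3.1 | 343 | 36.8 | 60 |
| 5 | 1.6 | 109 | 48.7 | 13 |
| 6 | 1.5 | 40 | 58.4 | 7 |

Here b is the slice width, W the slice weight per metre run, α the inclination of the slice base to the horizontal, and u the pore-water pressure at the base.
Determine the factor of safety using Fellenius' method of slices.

Ordinary method of slices: FS = Σ[c'·Δl_i + (W_i cosα_i − u_i·Δl_i)·tanφ'] / Σ W_i sinα_i, with Δl_i = b_i / cosα_i.
Slice 1: Δl = 2.9/cos2.7° = 2.903 m; N'_1 = 126·cos2.7° − 19·2.903 = 70.7; c'Δl = 43.55; W sinα = 5.9
Slice 2: Δl = 3.1/cos14.0° = 3.195 m; N'_2 = 387·cos14.0° − 4·3.195 = 362.7; c'Δl = 47.92; W sinα = 93.6
Slice 3: Δl = 2.4/cos24.9° = 2.646 m; N'_3 = 342·cos24.9° − 29·2.646 = 233.5; c'Δl = 39.69; W sinα = 144.0
Slice 4: Δl = 3.1/cos36.8° = 3.871 m; N'_4 = 343·cos36.8° − 60·3.871 = 42.4; c'Δl = 58.07; W sinα = 205.5
Slice 5: Δl = 1.6/cos48.7° = 2.424 m; N'_5 = 109·cos48.7° − 13·2.424 = 40.4; c'Δl = 36.36; W sinα = 81.9
Slice 6: Δl = 1.5/cos58.4° = 2.863 m; N'_6 = 40·cos58.4° − 7·2.863 = 0.9; c'Δl = 42.94; W sinα = 34.1
Σc'Δl = 268.5 kN/m; ΣN' = 750.6 kN/m; ΣW sinα = 565.0 kN/m
Resisting = 268.5 + 750.6·tan29.8° = 268.5 + 429.9 = 698.4 kN/m
FS = 698.4 / 565.0 = 1.236

FS = 1.24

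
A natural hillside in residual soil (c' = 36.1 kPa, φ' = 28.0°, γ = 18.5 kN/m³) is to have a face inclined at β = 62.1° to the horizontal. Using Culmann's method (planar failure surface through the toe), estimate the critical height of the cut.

H_c = 35.42 m

Culmann's analysis gives the critical failure plane at α_cr = (β + φ')/2 = (62.1 + 28.0)/2 = 45.0°, and the critical height
H_c = (4c'/γ) · sinβ cosφ' / [1 − cos(β − φ')]
    = (4·36.1/18.5) · sin62.1°·cos28.0° / [1 − cos(34.1°)]
    = 7.805 · 0.8838·0.8829 / [1 − 0.8281]
    = 7.805 · 0.7803 / 0.1719
    = 35.42 m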